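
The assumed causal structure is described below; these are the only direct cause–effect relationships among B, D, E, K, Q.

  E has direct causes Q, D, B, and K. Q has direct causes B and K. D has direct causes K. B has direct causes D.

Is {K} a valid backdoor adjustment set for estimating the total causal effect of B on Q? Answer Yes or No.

Backdoor paths from B to Q (paths whose first edge points into B):
  P1: B <- D <- K -> Q
  P2: B <- D <- K -> E <- Q
  P3: B <- D -> E <- K -> Q
  P4: B <- D -> E <- Q
Condition 1 (no descendant of B in the set): holds — descendants of B are {E, Q}; none are in {K}.
Condition 2 (every backdoor path blocked by {K}):
  P1: blocked at fork node K ∈ conditioning set.
  P2: blocked at fork node K ∈ conditioning set.
  P3: blocked at collider E (neither it nor any descendant is in the conditioning set).
  P4: blocked at collider E (neither it nor any descendant is in the conditioning set).
{K} satisfies the backdoor criterion.

Yes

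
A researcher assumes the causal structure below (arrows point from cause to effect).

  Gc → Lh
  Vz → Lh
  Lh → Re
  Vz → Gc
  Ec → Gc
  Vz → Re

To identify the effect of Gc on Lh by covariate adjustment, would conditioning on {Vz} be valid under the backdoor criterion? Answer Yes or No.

Backdoor paths from Gc to Lh (paths whose first edge points into Gc):
  P1: Gc <- Vz -> Lh
  P2: Gc <- Vz -> Re <- Lh
Condition 1 (no descendant of Gc in the set): holds — descendants of Gc are {Lh, Re}; none are in {Vz}.
Condition 2 (every backdoor path blocked by {Vz}):
  P1: blocked at fork node Vz ∈ conditioning set.
  P2: blocked at fork node Vz ∈ conditioning set.
{Vz} satisfies the backdoor criterion.

Yes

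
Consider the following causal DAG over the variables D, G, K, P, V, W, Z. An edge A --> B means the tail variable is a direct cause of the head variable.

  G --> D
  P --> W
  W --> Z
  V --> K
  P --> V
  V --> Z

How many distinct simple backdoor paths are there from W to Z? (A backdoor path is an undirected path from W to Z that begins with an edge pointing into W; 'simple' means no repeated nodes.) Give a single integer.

1

A backdoor path from W to Z is any simple undirected path whose first edge points into W (i.e. leaves W via a parent).
Parents of W: {P}.
Enumerating:
  P1: W <- P -> V -> Z
That exhausts the simple backdoor paths. Count: 1.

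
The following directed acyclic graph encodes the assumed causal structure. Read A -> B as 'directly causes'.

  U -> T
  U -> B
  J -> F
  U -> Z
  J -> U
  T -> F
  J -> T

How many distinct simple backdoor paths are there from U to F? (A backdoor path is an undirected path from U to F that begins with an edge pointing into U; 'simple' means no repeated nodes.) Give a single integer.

A backdoor path from U to F is any simple undirected path whose first edge points into U (i.e. leaves U via a parent).
Parents of U: {J}.
Enumerating:
  P1: U <- J -> T -> F
  P2: U <- J -> F
That exhausts the simple backdoor paths. Count: 2.

2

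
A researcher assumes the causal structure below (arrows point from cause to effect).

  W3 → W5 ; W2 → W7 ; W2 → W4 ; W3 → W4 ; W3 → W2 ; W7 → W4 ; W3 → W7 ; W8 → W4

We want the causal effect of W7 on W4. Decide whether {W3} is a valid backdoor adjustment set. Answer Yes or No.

No

Backdoor paths from W7 to W4 (paths whose first edge points into W7):
  P1: W7 <- W3 -> W2 -> W4
  P2: W7 <- W3 -> W4
  P3: W7 <- W2 <- W3 -> W4
  P4: W7 <- W2 -> W4
Condition 1 (no descendant of W7 in the set): holds — descendants of W7 are {W4}; none are in {W3}.
Condition 2 (every backdoor path blocked by {W3}):
  P1: blocked at fork node W3 ∈ conditioning set.
  P2: blocked at fork node W3 ∈ conditioning set.
  P3: blocked at fork node W3 ∈ conditioning set.
  P4: open — no interior node is in the conditioning set.
{W3} does not satisfy the backdoor criterion.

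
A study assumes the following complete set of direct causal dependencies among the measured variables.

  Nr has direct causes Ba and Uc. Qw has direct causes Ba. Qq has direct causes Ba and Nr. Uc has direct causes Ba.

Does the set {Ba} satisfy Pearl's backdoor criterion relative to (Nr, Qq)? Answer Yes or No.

Yes

Backdoor paths from Nr to Qq (paths whose first edge points into Nr):
  P1: Nr <- Ba -> Qq
  P2: Nr <- Uc <- Ba -> Qq
Condition 1 (no descendant of Nr in the set): holds — descendants of Nr are {Qq}; none are in {Ba}.
Condition 2 (every backdoor path blocked by {Ba}):
  P1: blocked at fork node Ba ∈ conditioning set.
  P2: blocked at fork node Ba ∈ conditioning set.
{Ba} satisfies the backdoor criterion.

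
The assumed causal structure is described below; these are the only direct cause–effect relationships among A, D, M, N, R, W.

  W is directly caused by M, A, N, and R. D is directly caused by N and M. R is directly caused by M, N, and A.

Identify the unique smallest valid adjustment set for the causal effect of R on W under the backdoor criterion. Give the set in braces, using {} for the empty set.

{A, M, N}

Variables eligible for adjustment (non-descendants of R, excluding R and W): {A, D, M, N}.
Backdoor paths from R to W:
  P1: R <- A -> W
  P2: R <- N -> W
  P3: R <- N -> D <- M -> W
  P4: R <- M -> W
  P5: R <- M -> D <- N -> W
The empty set is not sufficient: P1 (R <- A -> W) has no collider blocking it and no conditioned non-collider, so it is open.
Try {A, M, N}:
  P1: blocked at fork node A ∈ conditioning set.
  P2: blocked at fork node N ∈ conditioning set.
  P3: blocked at fork node N ∈ conditioning set.
  P4: blocked at fork node M ∈ conditioning set.
  P5: blocked at fork node M ∈ conditioning set.
{A, M, N} contains no descendant of R and blocks every backdoor path.
Every element of {A, M, N} is needed (dropping A leaves P1 open; dropping M leaves P4 open; dropping N leaves P2 open), so no proper subset is valid.
Among all size-3 subsets of the eligible variables, only {A, M, N} blocks every backdoor path, so it is the unique smallest valid adjustment set.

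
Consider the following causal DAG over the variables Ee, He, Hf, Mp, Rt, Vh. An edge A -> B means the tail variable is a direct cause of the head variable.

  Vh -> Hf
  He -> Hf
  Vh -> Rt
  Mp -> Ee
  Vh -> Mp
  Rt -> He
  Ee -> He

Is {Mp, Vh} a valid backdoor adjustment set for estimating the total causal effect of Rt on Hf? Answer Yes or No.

Yes

Backdoor paths from Rt to Hf (paths whose first edge points into Rt):
  P1: Rt <- Vh -> Mp -> Ee -> He -> Hf
  P2: Rt <- Vh -> Hf
Condition 1 (no descendant of Rt in the set): holds — descendants of Rt are {He, Hf}; none are in {Mp, Vh}.
Condition 2 (every backdoor path blocked by {Mp, Vh}):
  P1: blocked at fork node Vh ∈ conditioning set.
  P2: blocked at fork node Vh ∈ conditioning set.
{Mp, Vh} satisfies the backdoor criterion.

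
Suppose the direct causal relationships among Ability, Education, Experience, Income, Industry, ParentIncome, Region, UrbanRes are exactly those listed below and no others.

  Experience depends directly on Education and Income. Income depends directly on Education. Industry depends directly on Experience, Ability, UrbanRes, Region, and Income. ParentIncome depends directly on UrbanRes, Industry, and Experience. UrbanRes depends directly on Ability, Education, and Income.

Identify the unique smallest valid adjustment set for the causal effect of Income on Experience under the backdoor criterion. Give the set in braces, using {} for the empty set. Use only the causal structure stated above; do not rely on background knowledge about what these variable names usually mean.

{Education}

Variables eligible for adjustment (non-descendants of Income, excluding Income and Experience): {Ability, Education, Region}.
Backdoor paths from Income to Experience:
  P1: Income <- Education -> UrbanRes <- Ability -> Industry <- Experience
  P2: Income <- Education -> UrbanRes <- Ability -> Industry -> ParentIncome <- Experience
  P3: Income <- Education -> UrbanRes -> Industry <- Experience
  P4: Income <- Education -> UrbanRes -> Industry -> ParentIncome <- Experience
  P5: Income <- Education -> UrbanRes -> ParentIncome <- Experience
  P6: Income <- Education -> UrbanRes -> ParentIncome <- Industry <- Experience
  P7: Income <- Education -> Experience
The empty set is not sufficient: P7 (Income <- Education -> Experience) has no collider blocking it and no conditioned non-collider, so it is open.
Try {Education}:
  P1: blocked at fork node Education ∈ conditioning set.
  P2: blocked at fork node Education ∈ conditioning set.
  P3: blocked at fork node Education ∈ conditioning set.
  P4: blocked at fork node Education ∈ conditioning set.
  P5: blocked at fork node Education ∈ conditioning set.
  P6: blocked at fork node Education ∈ conditioning set.
  P7: blocked at fork node Education ∈ conditioning set.
{Education} contains no descendant of Income and blocks every backdoor path.
No other singleton works — e.g. {Ability} leaves P7 open — so {Education} is the unique smallest valid adjustment set.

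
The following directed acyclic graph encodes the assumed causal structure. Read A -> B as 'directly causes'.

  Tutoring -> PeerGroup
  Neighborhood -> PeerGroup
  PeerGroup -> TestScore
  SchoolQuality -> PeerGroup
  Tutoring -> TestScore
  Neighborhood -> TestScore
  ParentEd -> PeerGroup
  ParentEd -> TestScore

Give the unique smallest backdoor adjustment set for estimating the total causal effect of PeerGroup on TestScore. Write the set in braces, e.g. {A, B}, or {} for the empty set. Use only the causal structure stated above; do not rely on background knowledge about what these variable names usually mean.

Variables eligible for adjustment (non-descendants of PeerGroup, excluding PeerGroup and TestScore): {Neighborhood, ParentEd, SchoolQuality, Tutoring}.
Backdoor paths from PeerGroup to TestScore:
  P1: PeerGroup <- ParentEd -> TestScore
  P2: PeerGroup <- Neighborhood -> TestScore
  P3: PeerGroup <- Tutoring -> TestScore
The empty set is not sufficient: P1 (PeerGroup <- ParentEd -> TestScore) has no collider blocking it and no conditioned non-collider, so it is open.
Try {Neighborhood, ParentEd, Tutoring}:
  P1: blocked at fork node ParentEd ∈ conditioning set.
  P2: blocked at fork node Neighborhood ∈ conditioning set.
  P3: blocked at fork node Tutoring ∈ conditioning set.
{Neighborhood, ParentEd, Tutoring} contains no descendant of PeerGroup and blocks every backdoor path.
Every element of {Neighborhood, ParentEd, Tutoring} is needed (dropping Neighborhood leaves P2 open; dropping ParentEd leaves P1 open; dropping Tutoring leaves P3 open), so no proper subset is valid.
Among all size-3 subsets of the eligible variables, only {Neighborhood, ParentEd, Tutoring} blocks every backdoor path, so it is the unique smallest valid adjustment set.

{Neighborhood, ParentEd, Tutoring}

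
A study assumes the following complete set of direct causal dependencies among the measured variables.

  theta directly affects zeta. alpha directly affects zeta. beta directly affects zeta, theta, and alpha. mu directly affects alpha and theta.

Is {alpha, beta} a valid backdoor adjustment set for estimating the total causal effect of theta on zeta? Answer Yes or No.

Yes

Backdoor paths from theta to zeta (paths whose first edge points into theta):
  P1: theta <- mu -> alpha <- beta -> zeta
  P2: theta <- mu -> alpha -> zeta
  P3: theta <- beta -> alpha -> zeta
  P4: theta <- beta -> zeta
Condition 1 (no descendant of theta in the set): holds — descendants of theta are {zeta}; none are in {alpha, beta}.
Condition 2 (every backdoor path blocked by {alpha, beta}):
  P1: blocked at fork node beta ∈ conditioning set.
  P2: blocked at chain node alpha ∈ conditioning set.
  P3: blocked at fork node beta ∈ conditioning set.
  P4: blocked at fork node beta ∈ conditioning set.
{alpha, beta} satisfies the backdoor criterion.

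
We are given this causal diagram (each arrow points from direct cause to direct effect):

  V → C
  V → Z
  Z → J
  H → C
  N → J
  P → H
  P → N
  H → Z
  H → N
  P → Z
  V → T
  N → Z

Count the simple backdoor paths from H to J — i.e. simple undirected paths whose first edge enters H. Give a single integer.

4

A backdoor path from H to J is any simple undirected path whose first edge points into H (i.e. leaves H via a parent).
Parents of H: {P}.
Enumerating:
  P1: H <- P -> N -> Z -> J
  P2: H <- P -> N -> J
  P3: H <- P -> Z <- N -> J
  P4: H <- P -> Z -> J
That exhausts the simple backdoor paths. Count: 4.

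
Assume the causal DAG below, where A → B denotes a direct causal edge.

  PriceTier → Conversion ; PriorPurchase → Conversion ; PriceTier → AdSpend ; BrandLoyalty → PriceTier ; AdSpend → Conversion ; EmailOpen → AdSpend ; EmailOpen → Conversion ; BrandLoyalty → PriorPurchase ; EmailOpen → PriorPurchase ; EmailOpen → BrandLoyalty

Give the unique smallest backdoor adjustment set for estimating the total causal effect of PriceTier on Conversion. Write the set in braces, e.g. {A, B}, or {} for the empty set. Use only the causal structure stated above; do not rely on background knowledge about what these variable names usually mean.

{BrandLoyalty}

Variables eligible for adjustment (non-descendants of PriceTier, excluding PriceTier and Conversion): {BrandLoyalty, EmailOpen, PriorPurchase}.
Backdoor paths from PriceTier to Conversion:
  P1: PriceTier <- BrandLoyalty <- EmailOpen -> PriorPurchase -> Conversion
  P2: PriceTier <- BrandLoyalty <- EmailOpen -> AdSpend -> Conversion
  P3: PriceTier <- BrandLoyalty <- EmailOpen -> Conversion
  P4: PriceTier <- BrandLoyalty -> PriorPurchase <- EmailOpen -> AdSpend -> Conversion
  P5: PriceTier <- BrandLoyalty -> PriorPurchase <- EmailOpen -> Conversion
  P6: PriceTier <- BrandLoyalty -> PriorPurchase -> Conversion
The empty set is not sufficient: P1 (PriceTier <- BrandLoyalty <- EmailOpen -> PriorPurchase -> Conversion) has no collider blocking it and no conditioned non-collider, so it is open.
Try {BrandLoyalty}:
  P1: blocked at chain node BrandLoyalty ∈ conditioning set.
  P2: blocked at chain node BrandLoyalty ∈ conditioning set.
  P3: blocked at chain node BrandLoyalty ∈ conditioning set.
  P4: blocked at fork node BrandLoyalty ∈ conditioning set.
  P5: blocked at fork node BrandLoyalty ∈ conditioning set.
  P6: blocked at fork node BrandLoyalty ∈ conditioning set.
{BrandLoyalty} contains no descendant of PriceTier and blocks every backdoor path.
No other singleton works — e.g. {EmailOpen} leaves P6 open — so {BrandLoyalty} is the unique smallest valid adjustment set.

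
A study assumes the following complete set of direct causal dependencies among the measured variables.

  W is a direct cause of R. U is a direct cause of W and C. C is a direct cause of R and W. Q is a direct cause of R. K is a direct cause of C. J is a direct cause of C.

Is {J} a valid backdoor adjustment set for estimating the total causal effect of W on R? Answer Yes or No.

Backdoor paths from W to R (paths whose first edge points into W):
  P1: W <- U -> C -> R
  P2: W <- C -> R
Condition 1 (no descendant of W in the set): holds — descendants of W are {R}; none are in {J}.
Condition 2 (every backdoor path blocked by {J}):
  P1: open — no interior node is in the conditioning set.
  P2: open — no interior node is in the conditioning set.
{J} does not satisfy the backdoor criterion.

No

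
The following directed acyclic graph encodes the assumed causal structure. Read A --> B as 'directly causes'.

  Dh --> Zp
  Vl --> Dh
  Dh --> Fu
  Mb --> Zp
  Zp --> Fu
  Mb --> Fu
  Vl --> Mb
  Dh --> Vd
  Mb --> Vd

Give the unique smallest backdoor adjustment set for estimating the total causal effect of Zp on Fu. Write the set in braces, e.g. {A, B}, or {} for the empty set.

Variables eligible for adjustment (non-descendants of Zp, excluding Zp and Fu): {Dh, Mb, Vd, Vl}.
Backdoor paths from Zp to Fu:
  P1: Zp <- Mb <- Vl -> Dh -> Fu
  P2: Zp <- Mb -> Fu
  P3: Zp <- Mb -> Vd <- Dh -> Fu
  P4: Zp <- Dh <- Vl -> Mb -> Fu
  P5: Zp <- Dh -> Fu
  P6: Zp <- Dh -> Vd <- Mb -> Fu
The empty set is not sufficient: P1 (Zp <- Mb <- Vl -> Dh -> Fu) has no collider blocking it and no conditioned non-collider, so it is open.
Try {Dh, Mb}:
  P1: blocked at chain node Mb ∈ conditioning set.
  P2: blocked at fork node Mb ∈ conditioning set.
  P3: blocked at fork node Mb ∈ conditioning set.
  P4: blocked at chain node Dh ∈ conditioning set.
  P5: blocked at fork node Dh ∈ conditioning set.
  P6: blocked at fork node Dh ∈ conditioning set.
{Dh, Mb} contains no descendant of Zp and blocks every backdoor path.
Every element of {Dh, Mb} is needed (dropping Dh leaves P5 open; dropping Mb leaves P2 open), so no proper subset is valid.
Among all size-2 subsets of the eligible variables, only {Dh, Mb} blocks every backdoor path, so it is the unique smallest valid adjustment set.

{Dh, Mb}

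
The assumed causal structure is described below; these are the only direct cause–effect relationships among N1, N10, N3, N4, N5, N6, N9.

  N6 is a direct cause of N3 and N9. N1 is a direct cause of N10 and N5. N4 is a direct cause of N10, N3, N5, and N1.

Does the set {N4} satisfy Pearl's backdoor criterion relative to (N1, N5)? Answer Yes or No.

Yes

Backdoor paths from N1 to N5 (paths whose first edge points into N1):
  P1: N1 <- N4 -> N5
Condition 1 (no descendant of N1 in the set): holds — descendants of N1 are {N10, N5}; none are in {N4}.
Condition 2 (every backdoor path blocked by {N4}):
  P1: blocked at fork node N4 ∈ conditioning set.
{N4} satisfies the backdoor criterion.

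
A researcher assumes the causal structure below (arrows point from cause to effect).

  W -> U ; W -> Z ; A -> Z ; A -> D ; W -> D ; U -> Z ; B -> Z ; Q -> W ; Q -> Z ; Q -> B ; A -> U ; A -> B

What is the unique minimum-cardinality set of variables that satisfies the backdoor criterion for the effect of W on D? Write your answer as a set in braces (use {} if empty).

{}

Variables eligible for adjustment (non-descendants of W, excluding W and D): {A, B, Q}.
Backdoor paths from W to D:
  P1: W <- Q -> B <- A -> D
  P2: W <- Q -> B -> Z <- A -> D
  P3: W <- Q -> B -> Z <- U <- A -> D
  P4: W <- Q -> Z <- A -> D
  P5: W <- Q -> Z <- B <- A -> D
  P6: W <- Q -> Z <- U <- A -> D
Each backdoor path contains an unconditioned collider, so every path is already blocked with the empty conditioning set:
  P1: blocked at collider B (neither it nor any descendant is in the conditioning set).
  P2: blocked at collider Z (neither it nor any descendant is in the conditioning set).
  P3: blocked at collider Z (neither it nor any descendant is in the conditioning set).
  P4: blocked at collider Z (neither it nor any descendant is in the conditioning set).
  P5: blocked at collider Z (neither it nor any descendant is in the conditioning set).
  P6: blocked at collider Z (neither it nor any descendant is in the conditioning set).
The empty set is therefore the unique smallest valid set.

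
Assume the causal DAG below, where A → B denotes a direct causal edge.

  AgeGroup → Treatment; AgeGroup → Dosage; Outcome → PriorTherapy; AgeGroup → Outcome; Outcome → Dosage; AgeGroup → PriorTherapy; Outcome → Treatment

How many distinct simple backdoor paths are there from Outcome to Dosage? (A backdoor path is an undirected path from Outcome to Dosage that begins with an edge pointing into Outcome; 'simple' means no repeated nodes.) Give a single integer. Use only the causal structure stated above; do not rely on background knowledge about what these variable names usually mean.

A backdoor path from Outcome to Dosage is any simple undirected path whose first edge points into Outcome (i.e. leaves Outcome via a parent).
Parents of Outcome: {AgeGroup}.
Enumerating:
  P1: Outcome <- AgeGroup -> Dosage
That exhausts the simple backdoor paths. Count: 1.

1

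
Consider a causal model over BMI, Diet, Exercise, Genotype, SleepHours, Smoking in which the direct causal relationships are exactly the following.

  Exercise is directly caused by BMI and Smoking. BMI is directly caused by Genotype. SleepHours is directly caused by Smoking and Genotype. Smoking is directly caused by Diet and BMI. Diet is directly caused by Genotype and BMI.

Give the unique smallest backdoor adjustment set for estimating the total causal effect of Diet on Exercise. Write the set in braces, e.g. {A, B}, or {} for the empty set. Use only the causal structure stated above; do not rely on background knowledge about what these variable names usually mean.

{BMI}

Variables eligible for adjustment (non-descendants of Diet, excluding Diet and Exercise): {BMI, Genotype}.
Backdoor paths from Diet to Exercise:
  P1: Diet <- Genotype -> BMI -> Smoking -> Exercise
  P2: Diet <- Genotype -> BMI -> Exercise
  P3: Diet <- Genotype -> SleepHours <- Smoking <- BMI -> Exercise
  P4: Diet <- Genotype -> SleepHours <- Smoking -> Exercise
  P5: Diet <- BMI <- Genotype -> SleepHours <- Smoking -> Exercise
  P6: Diet <- BMI -> Smoking -> Exercise
  P7: Diet <- BMI -> Exercise
The empty set is not sufficient: P1 (Diet <- Genotype -> BMI -> Smoking -> Exercise) has no collider blocking it and no conditioned non-collider, so it is open.
Try {BMI}:
  P1: blocked at chain node BMI ∈ conditioning set.
  P2: blocked at chain node BMI ∈ conditioning set.
  P3: blocked at collider SleepHours (neither it nor any descendant is in the conditioning set).
  P4: blocked at collider SleepHours (neither it nor any descendant is in the conditioning set).
  P5: blocked at chain node BMI ∈ conditioning set.
  P6: blocked at fork node BMI ∈ conditioning set.
  P7: blocked at fork node BMI ∈ conditioning set.
{BMI} contains no descendant of Diet and blocks every backdoor path.
No other singleton works — e.g. {Genotype} leaves P6 open — so {BMI} is the unique smallest valid adjustment set.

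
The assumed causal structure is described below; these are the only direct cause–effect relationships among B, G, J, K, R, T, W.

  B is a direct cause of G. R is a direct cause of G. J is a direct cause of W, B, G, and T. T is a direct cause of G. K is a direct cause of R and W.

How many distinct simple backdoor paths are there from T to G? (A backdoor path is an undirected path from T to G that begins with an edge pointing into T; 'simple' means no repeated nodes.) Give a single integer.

3

A backdoor path from T to G is any simple undirected path whose first edge points into T (i.e. leaves T via a parent).
Parents of T: {J}.
Enumerating:
  P1: T <- J -> W <- K -> R -> G
  P2: T <- J -> B -> G
  P3: T <- J -> G
That exhausts the simple backdoor paths. Count: 3.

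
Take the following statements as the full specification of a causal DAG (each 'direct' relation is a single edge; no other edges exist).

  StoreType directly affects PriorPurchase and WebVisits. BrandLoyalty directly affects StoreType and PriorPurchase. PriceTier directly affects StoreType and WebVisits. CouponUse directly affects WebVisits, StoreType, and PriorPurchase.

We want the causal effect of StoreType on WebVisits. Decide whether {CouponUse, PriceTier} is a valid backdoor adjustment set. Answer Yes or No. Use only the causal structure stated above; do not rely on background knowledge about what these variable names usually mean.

Backdoor paths from StoreType to WebVisits (paths whose first edge points into StoreType):
  P1: StoreType <- CouponUse -> WebVisits
  P2: StoreType <- BrandLoyalty -> PriorPurchase <- CouponUse -> WebVisits
  P3: StoreType <- PriceTier -> WebVisits
Condition 1 (no descendant of StoreType in the set): holds — descendants of StoreType are {PriorPurchase, WebVisits}; none are in {CouponUse, PriceTier}.
Condition 2 (every backdoor path blocked by {CouponUse, PriceTier}):
  P1: blocked at fork node CouponUse ∈ conditioning set.
  P2: blocked at collider PriorPurchase (neither it nor any descendant is in the conditioning set).
  P3: blocked at fork node PriceTier ∈ conditioning set.
{CouponUse, PriceTier} satisfies the backdoor criterion.

Yes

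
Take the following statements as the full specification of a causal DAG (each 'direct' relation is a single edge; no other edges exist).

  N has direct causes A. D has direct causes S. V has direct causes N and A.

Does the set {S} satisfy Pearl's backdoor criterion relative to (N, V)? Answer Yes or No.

No

Backdoor paths from N to V (paths whose first edge points into N):
  P1: N <- A -> V
Condition 1 (no descendant of N in the set): holds — descendants of N are {V}; none are in {S}.
Condition 2 (every backdoor path blocked by {S}):
  P1: open — no interior node is in the conditioning set.
{S} does not satisfy the backdoor criterion.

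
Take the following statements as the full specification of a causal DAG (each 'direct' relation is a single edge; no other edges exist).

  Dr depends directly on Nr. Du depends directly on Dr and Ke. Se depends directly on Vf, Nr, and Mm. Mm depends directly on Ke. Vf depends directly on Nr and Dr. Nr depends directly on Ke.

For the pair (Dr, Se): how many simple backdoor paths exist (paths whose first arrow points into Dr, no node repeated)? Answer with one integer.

3

A backdoor path from Dr to Se is any simple undirected path whose first edge points into Dr (i.e. leaves Dr via a parent).
Parents of Dr: {Nr}.
Enumerating:
  P1: Dr <- Nr <- Ke -> Mm -> Se
  P2: Dr <- Nr -> Vf -> Se
  P3: Dr <- Nr -> Se
That exhausts the simple backdoor paths. Count: 3.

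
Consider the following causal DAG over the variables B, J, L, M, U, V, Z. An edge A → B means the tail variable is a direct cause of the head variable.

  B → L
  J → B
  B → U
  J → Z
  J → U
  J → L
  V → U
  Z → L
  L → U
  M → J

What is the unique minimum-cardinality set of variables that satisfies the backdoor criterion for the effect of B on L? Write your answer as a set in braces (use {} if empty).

{J}

Variables eligible for adjustment (non-descendants of B, excluding B and L): {J, M, V, Z}.
Backdoor paths from B to L:
  P1: B <- J -> Z -> L
  P2: B <- J -> L
  P3: B <- J -> U <- L
The empty set is not sufficient: P1 (B <- J -> Z -> L) has no collider blocking it and no conditioned non-collider, so it is open.
Try {J}:
  P1: blocked at fork node J ∈ conditioning set.
  P2: blocked at fork node J ∈ conditioning set.
  P3: blocked at fork node J ∈ conditioning set.
{J} contains no descendant of B and blocks every backdoor path.
No other singleton works — e.g. {M} leaves P1 open — so {J} is the unique smallest valid adjustment set.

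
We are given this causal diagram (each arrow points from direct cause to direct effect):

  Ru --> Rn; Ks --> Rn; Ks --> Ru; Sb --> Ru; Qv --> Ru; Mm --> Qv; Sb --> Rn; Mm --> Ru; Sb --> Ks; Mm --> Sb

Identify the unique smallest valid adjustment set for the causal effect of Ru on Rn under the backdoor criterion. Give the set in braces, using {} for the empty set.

Variables eligible for adjustment (non-descendants of Ru, excluding Ru and Rn): {Ks, Mm, Qv, Sb}.
Backdoor paths from Ru to Rn:
  P1: Ru <- Mm -> Sb -> Ks -> Rn
  P2: Ru <- Mm -> Sb -> Rn
  P3: Ru <- Sb -> Ks -> Rn
  P4: Ru <- Sb -> Rn
  P5: Ru <- Ks <- Sb -> Rn
  P6: Ru <- Ks -> Rn
  P7: Ru <- Qv <- Mm -> Sb -> Ks -> Rn
  P8: Ru <- Qv <- Mm -> Sb -> Rn
The empty set is not sufficient: P1 (Ru <- Mm -> Sb -> Ks -> Rn) has no collider blocking it and no conditioned non-collider, so it is open.
Try {Ks, Sb}:
  P1: blocked at chain node Sb ∈ conditioning set.
  P2: blocked at chain node Sb ∈ conditioning set.
  P3: blocked at fork node Sb ∈ conditioning set.
  P4: blocked at fork node Sb ∈ conditioning set.
  P5: blocked at chain node Ks ∈ conditioning set.
  P6: blocked at fork node Ks ∈ conditioning set.
  P7: blocked at chain node Sb ∈ conditioning set.
  P8: blocked at chain node Sb ∈ conditioning set.
{Ks, Sb} contains no descendant of Ru and blocks every backdoor path.
Every element of {Ks, Sb} is needed (dropping Ks leaves P6 open; dropping Sb leaves P2 open), so no proper subset is valid.
Among all size-2 subsets of the eligible variables, only {Ks, Sb} blocks every backdoor path, so it is the unique smallest valid adjustment set.

{Ks, Sb}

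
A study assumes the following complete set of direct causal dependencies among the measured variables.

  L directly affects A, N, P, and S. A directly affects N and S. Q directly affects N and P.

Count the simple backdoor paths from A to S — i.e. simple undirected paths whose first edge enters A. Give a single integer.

1

A backdoor path from A to S is any simple undirected path whose first edge points into A (i.e. leaves A via a parent).
Parents of A: {L}.
Enumerating:
  P1: A <- L -> S
That exhausts the simple backdoor paths. Count: 1.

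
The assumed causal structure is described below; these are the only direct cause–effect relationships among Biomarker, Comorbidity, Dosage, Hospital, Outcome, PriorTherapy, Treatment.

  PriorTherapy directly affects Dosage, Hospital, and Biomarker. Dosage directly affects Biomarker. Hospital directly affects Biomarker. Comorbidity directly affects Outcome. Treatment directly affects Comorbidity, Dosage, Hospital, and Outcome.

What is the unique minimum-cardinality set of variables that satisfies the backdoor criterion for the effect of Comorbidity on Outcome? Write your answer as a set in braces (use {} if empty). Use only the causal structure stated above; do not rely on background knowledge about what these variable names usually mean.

Variables eligible for adjustment (non-descendants of Comorbidity, excluding Comorbidity and Outcome): {Biomarker, Dosage, Hospital, PriorTherapy, Treatment}.
Backdoor paths from Comorbidity to Outcome:
  P1: Comorbidity <- Treatment -> Outcome
The empty set is not sufficient: P1 (Comorbidity <- Treatment -> Outcome) has no collider blocking it and no conditioned non-collider, so it is open.
Try {Treatment}:
  P1: blocked at fork node Treatment ∈ conditioning set.
{Treatment} contains no descendant of Comorbidity and blocks every backdoor path.
No other singleton works — e.g. {PriorTherapy} leaves P1 open — so {Treatment} is the unique smallest valid adjustment set.

{Treatment}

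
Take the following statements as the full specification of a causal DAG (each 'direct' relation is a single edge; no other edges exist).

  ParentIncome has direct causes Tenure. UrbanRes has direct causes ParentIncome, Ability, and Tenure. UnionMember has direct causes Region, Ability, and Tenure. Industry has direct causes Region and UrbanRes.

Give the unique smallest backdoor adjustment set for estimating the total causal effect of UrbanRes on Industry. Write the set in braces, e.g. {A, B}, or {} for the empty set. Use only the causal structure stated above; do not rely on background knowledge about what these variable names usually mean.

Variables eligible for adjustment (non-descendants of UrbanRes, excluding UrbanRes and Industry): {Ability, ParentIncome, Region, Tenure, UnionMember}.
Backdoor paths from UrbanRes to Industry:
  P1: UrbanRes <- Ability -> UnionMember <- Region -> Industry
  P2: UrbanRes <- Tenure -> UnionMember <- Region -> Industry
  P3: UrbanRes <- ParentIncome <- Tenure -> UnionMember <- Region -> Industry
Each backdoor path contains an unconditioned collider, so every path is already blocked with the empty conditioning set:
  P1: blocked at collider UnionMember (neither it nor any descendant is in the conditioning set).
  P2: blocked at collider UnionMember (neither it nor any descendant is in the conditioning set).
  P3: blocked at collider UnionMember (neither it nor any descendant is in the conditioning set).
The empty set is therefore the unique smallest valid set.

{}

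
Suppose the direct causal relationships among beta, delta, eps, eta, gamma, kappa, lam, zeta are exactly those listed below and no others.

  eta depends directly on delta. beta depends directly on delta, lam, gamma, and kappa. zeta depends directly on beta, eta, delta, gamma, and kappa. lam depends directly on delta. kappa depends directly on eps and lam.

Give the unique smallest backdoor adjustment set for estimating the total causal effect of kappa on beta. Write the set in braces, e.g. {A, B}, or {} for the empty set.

{lam}

Variables eligible for adjustment (non-descendants of kappa, excluding kappa and beta): {delta, eps, eta, gamma, lam}.
Backdoor paths from kappa to beta:
  P1: kappa <- lam <- delta -> eta -> zeta <- gamma -> beta
  P2: kappa <- lam <- delta -> eta -> zeta <- beta
  P3: kappa <- lam <- delta -> beta
  P4: kappa <- lam <- delta -> zeta <- gamma -> beta
  P5: kappa <- lam <- delta -> zeta <- beta
  P6: kappa <- lam -> beta
The empty set is not sufficient: P3 (kappa <- lam <- delta -> beta) has no collider blocking it and no conditioned non-collider, so it is open.
Try {lam}:
  P1: blocked at chain node lam ∈ conditioning set.
  P2: blocked at chain node lam ∈ conditioning set.
  P3: blocked at chain node lam ∈ conditioning set.
  P4: blocked at chain node lam ∈ conditioning set.
  P5: blocked at chain node lam ∈ conditioning set.
  P6: blocked at fork node lam ∈ conditioning set.
{lam} contains no descendant of kappa and blocks every backdoor path.
No other singleton works — e.g. {delta} leaves P6 open — so {lam} is the unique smallest valid adjustment set.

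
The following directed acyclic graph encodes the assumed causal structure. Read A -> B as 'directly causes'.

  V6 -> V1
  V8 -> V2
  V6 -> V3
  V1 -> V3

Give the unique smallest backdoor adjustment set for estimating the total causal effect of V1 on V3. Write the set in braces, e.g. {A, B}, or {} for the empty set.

Variables eligible for adjustment (non-descendants of V1, excluding V1 and V3): {V2, V6, V8}.
Backdoor paths from V1 to V3:
  P1: V1 <- V6 -> V3
The empty set is not sufficient: P1 (V1 <- V6 -> V3) has no collider blocking it and no conditioned non-collider, so it is open.
Try {V6}:
  P1: blocked at fork node V6 ∈ conditioning set.
{V6} contains no descendant of V1 and blocks every backdoor path.
No other singleton works — e.g. {V8} leaves P1 open — so {V6} is the unique smallest valid adjustment set.

{V6}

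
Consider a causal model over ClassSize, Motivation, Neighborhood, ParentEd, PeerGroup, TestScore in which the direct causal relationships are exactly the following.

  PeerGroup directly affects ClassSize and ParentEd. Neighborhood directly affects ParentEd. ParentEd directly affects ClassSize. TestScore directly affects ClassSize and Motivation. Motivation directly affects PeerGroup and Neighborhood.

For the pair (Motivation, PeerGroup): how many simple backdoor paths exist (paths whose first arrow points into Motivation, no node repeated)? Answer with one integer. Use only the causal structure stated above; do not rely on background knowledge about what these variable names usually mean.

2

A backdoor path from Motivation to PeerGroup is any simple undirected path whose first edge points into Motivation (i.e. leaves Motivation via a parent).
Parents of Motivation: {TestScore}.
Enumerating:
  P1: Motivation <- TestScore -> ClassSize <- PeerGroup
  P2: Motivation <- TestScore -> ClassSize <- ParentEd <- PeerGroup
That exhausts the simple backdoor paths. Count: 2.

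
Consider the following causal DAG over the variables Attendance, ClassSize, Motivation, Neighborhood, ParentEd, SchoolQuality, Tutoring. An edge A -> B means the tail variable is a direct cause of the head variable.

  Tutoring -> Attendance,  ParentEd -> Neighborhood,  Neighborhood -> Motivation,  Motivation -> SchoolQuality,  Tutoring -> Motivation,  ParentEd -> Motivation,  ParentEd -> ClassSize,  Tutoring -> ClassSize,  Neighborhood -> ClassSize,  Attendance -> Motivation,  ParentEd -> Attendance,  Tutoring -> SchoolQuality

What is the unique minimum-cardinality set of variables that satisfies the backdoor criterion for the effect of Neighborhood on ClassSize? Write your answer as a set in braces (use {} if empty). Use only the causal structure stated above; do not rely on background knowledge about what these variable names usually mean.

{ParentEd}

Variables eligible for adjustment (non-descendants of Neighborhood, excluding Neighborhood and ClassSize): {Attendance, ParentEd, Tutoring}.
Backdoor paths from Neighborhood to ClassSize:
  P1: Neighborhood <- ParentEd -> Attendance <- Tutoring -> ClassSize
  P2: Neighborhood <- ParentEd -> Attendance -> Motivation <- Tutoring -> ClassSize
  P3: Neighborhood <- ParentEd -> Attendance -> Motivation -> SchoolQuality <- Tutoring -> ClassSize
  P4: Neighborhood <- ParentEd -> Motivation <- Tutoring -> ClassSize
  P5: Neighborhood <- ParentEd -> Motivation <- Attendance <- Tutoring -> ClassSize
  P6: Neighborhood <- ParentEd -> Motivation -> SchoolQuality <- Tutoring -> ClassSize
  P7: Neighborhood <- ParentEd -> ClassSize
The empty set is not sufficient: P7 (Neighborhood <- ParentEd -> ClassSize) has no collider blocking it and no conditioned non-collider, so it is open.
Try {ParentEd}:
  P1: blocked at fork node ParentEd ∈ conditioning set.
  P2: blocked at fork node ParentEd ∈ conditioning set.
  P3: blocked at fork node ParentEd ∈ conditioning set.
  P4: blocked at fork node ParentEd ∈ conditioning set.
  P5: blocked at fork node ParentEd ∈ conditioning set.
  P6: blocked at fork node ParentEd ∈ conditioning set.
  P7: blocked at fork node ParentEd ∈ conditioning set.
{ParentEd} contains no descendant of Neighborhood and blocks every backdoor path.
No other singleton works — e.g. {Tutoring} leaves P7 open — so {ParentEd} is the unique smallest valid adjustment set.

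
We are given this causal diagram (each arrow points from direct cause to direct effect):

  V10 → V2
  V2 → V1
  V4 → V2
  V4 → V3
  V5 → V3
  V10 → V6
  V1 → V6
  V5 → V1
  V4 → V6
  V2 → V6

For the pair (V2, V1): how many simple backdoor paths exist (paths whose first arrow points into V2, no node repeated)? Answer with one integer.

A backdoor path from V2 to V1 is any simple undirected path whose first edge points into V2 (i.e. leaves V2 via a parent).
Parents of V2: {V10, V4}.
Enumerating:
  P1: V2 <- V4 -> V3 <- V5 -> V1
  P2: V2 <- V4 -> V6 <- V1
  P3: V2 <- V10 -> V6 <- V4 -> V3 <- V5 -> V1
  P4: V2 <- V10 -> V6 <- V1
That exhausts the simple backdoor paths. Count: 4.

4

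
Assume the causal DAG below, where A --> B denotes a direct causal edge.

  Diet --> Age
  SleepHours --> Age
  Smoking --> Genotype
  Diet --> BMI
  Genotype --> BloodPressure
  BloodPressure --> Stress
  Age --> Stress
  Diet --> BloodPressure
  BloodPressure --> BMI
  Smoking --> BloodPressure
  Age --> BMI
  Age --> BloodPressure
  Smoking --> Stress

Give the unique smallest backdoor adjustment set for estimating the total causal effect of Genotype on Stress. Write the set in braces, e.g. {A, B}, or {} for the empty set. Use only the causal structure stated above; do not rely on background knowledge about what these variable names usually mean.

{Smoking}

Variables eligible for adjustment (non-descendants of Genotype, excluding Genotype and Stress): {Age, Diet, SleepHours, Smoking}.
Backdoor paths from Genotype to Stress:
  P1: Genotype <- Smoking -> BloodPressure <- Diet -> Age -> Stress
  P2: Genotype <- Smoking -> BloodPressure <- Diet -> BMI <- Age -> Stress
  P3: Genotype <- Smoking -> BloodPressure <- Age -> Stress
  P4: Genotype <- Smoking -> BloodPressure -> BMI <- Diet -> Age -> Stress
  P5: Genotype <- Smoking -> BloodPressure -> BMI <- Age -> Stress
  P6: Genotype <- Smoking -> BloodPressure -> Stress
  P7: Genotype <- Smoking -> Stress
The empty set is not sufficient: P6 (Genotype <- Smoking -> BloodPressure -> Stress) has no collider blocking it and no conditioned non-collider, so it is open.
Try {Smoking}:
  P1: blocked at fork node Smoking ∈ conditioning set.
  P2: blocked at fork node Smoking ∈ conditioning set.
  P3: blocked at fork node Smoking ∈ conditioning set.
  P4: blocked at fork node Smoking ∈ conditioning set.
  P5: blocked at fork node Smoking ∈ conditioning set.
  P6: blocked at fork node Smoking ∈ conditioning set.
  P7: blocked at fork node Smoking ∈ conditioning set.
{Smoking} contains no descendant of Genotype and blocks every backdoor path.
No other singleton works — e.g. {Diet} leaves P6 open — so {Smoking} is the unique smallest valid adjustment set.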